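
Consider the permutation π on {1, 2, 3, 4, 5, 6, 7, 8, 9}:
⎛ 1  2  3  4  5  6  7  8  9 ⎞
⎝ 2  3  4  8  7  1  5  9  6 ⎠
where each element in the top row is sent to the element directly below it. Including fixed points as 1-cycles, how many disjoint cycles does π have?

2

The cycle decomposition is (1, 2, 3, 4, 8, 9, 6)(5, 7), which has 2 cycles (counting 1-cycles).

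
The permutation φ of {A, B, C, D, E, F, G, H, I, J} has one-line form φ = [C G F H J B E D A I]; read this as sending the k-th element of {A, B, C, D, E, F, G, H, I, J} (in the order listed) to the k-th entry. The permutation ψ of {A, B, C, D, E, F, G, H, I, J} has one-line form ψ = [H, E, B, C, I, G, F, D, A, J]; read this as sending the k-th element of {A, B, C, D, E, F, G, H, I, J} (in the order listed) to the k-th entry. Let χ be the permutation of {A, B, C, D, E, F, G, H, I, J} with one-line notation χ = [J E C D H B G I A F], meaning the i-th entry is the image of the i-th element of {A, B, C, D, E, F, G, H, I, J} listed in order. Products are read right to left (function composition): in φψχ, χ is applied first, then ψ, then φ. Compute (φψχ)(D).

Chase D: χ(D) = D; ψ(D) = C; φ(C) = F. Hence (φψχ)(D) = F.

F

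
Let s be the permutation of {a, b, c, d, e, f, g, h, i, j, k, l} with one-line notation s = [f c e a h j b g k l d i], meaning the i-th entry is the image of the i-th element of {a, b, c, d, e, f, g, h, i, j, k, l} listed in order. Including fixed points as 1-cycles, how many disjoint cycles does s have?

The cycle decomposition is (a, f, j, l, i, k, d)(b, c, e, h, g), which has 2 cycles (counting 1-cycles).

2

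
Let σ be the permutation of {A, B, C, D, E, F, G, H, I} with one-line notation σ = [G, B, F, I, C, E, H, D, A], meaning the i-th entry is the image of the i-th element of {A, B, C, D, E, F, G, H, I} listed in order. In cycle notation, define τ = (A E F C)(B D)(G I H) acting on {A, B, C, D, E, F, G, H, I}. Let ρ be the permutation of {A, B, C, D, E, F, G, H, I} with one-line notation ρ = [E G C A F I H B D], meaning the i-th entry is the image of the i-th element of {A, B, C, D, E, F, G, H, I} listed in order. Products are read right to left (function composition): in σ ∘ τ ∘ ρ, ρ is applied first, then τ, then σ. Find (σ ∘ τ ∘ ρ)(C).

G

Apply the permutations in order: ρ(C) = C, then τ(C) = A, then σ(A) = G. So (σ ∘ τ ∘ ρ)(C) = G.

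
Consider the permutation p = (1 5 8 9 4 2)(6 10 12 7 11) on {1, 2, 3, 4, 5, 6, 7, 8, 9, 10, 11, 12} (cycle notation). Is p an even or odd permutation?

odd

The cycle lengths are 6, 5, 1.
A cycle is odd iff its length is even; p has 1 even-length cycle, so sgn(p) = (−1)^1 and p is odd.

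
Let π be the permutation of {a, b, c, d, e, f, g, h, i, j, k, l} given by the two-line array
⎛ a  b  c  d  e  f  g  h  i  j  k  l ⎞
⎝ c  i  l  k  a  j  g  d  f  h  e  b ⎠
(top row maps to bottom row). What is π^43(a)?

e

Tracing a → c → … returns to a after 11 steps, so a lies in an 11-cycle (a, c, l, b, i, f, j, h, d, k, e).
Since the cycle has length 11, π^43 acts on it the same as π^10 (43 mod 11 = 10).
Advancing 10 steps from a: a → c → l → b → i → f → j → h → d → k → e.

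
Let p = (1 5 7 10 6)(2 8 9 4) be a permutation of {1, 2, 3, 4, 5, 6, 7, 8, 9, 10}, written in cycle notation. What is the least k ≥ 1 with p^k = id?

The cycle type of p is (5, 4, 1).
The order of p is the least common multiple of its cycle lengths: lcm(5, 4) = 20.

20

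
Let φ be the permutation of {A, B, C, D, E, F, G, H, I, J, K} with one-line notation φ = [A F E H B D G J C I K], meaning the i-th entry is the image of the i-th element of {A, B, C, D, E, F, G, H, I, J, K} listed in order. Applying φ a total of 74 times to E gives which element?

F

Tracing E → B → … returns to E after 8 steps, so E lies in an 8-cycle (B, F, D, H, J, I, C, E).
Since the cycle has length 8, φ^74 acts on it the same as φ^2 (74 mod 8 = 2).
Advancing 2 steps from E: E → B → F.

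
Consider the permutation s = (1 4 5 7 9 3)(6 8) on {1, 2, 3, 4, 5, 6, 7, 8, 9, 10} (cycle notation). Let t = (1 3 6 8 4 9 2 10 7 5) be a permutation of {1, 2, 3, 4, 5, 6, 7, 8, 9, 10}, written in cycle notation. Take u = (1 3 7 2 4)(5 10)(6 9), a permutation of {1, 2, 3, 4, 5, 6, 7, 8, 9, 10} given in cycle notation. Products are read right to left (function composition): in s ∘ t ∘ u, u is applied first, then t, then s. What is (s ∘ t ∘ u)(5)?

9

Apply the permutations in order: u(5) = 10, then t(10) = 7, then s(7) = 9. So (s ∘ t ∘ u)(5) = 9.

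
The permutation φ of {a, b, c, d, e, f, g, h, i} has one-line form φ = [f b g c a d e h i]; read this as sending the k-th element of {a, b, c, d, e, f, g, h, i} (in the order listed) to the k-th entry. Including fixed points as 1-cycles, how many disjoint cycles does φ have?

4

The cycle decomposition is (a f d c g e)(b)(h)(i), which has 4 cycles (counting 1-cycles).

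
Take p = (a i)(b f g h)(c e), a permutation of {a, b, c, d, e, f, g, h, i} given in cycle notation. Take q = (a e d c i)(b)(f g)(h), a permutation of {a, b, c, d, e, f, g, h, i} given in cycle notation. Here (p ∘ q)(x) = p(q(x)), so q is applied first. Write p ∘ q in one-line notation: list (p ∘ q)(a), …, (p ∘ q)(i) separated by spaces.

c f a e d h g b i

(p ∘ q)(x) = p(q(x)). Computing each image: p(q(a)) = p(e) = c, p(q(b)) = p(b) = f, p(q(c)) = p(i) = a, p(q(d)) = p(c) = e, p(q(e)) = p(d) = d, p(q(f)) = p(g) = h, p(q(g)) = p(f) = g, p(q(h)) = p(h) = b, p(q(i)) = p(a) = i.
Hence p ∘ q = [c f a e d h g b i].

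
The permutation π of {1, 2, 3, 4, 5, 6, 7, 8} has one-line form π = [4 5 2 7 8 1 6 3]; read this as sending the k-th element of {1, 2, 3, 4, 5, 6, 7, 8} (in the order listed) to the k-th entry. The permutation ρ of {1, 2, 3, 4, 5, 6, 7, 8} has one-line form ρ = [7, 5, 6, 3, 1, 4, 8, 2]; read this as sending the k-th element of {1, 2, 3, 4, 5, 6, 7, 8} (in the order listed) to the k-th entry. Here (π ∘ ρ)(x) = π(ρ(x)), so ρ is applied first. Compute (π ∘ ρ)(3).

1

ρ(3) = 6, then π(6) = 1; composing gives (π ∘ ρ)(3) = 1.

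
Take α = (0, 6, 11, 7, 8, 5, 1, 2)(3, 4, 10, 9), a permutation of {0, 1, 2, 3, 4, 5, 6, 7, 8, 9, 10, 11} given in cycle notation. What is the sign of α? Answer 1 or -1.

The cycle lengths are 8, 4.
A cycle is odd iff its length is even; α has 2 even-length cycles, so sgn(α) = (−1)^2 and α is even.

1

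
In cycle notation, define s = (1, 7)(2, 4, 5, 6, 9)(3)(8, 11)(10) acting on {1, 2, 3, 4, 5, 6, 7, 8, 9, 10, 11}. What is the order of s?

10

The disjoint cycles have lengths 5, 2, 2, 1, 1.
The order of s is the least common multiple of its cycle lengths: lcm(5, 2, 2) = 10.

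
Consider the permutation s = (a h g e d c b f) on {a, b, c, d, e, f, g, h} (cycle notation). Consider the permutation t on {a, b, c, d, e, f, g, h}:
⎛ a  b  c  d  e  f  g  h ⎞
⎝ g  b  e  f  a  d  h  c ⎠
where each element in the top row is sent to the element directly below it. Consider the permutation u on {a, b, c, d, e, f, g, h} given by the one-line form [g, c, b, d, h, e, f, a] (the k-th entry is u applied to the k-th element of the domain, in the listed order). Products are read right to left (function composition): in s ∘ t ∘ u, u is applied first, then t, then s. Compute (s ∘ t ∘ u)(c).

(s ∘ t ∘ u)(c) = s(t(u(c))). u(c) = b, then t(b) = b, then s(b) = f, so the result is f.

f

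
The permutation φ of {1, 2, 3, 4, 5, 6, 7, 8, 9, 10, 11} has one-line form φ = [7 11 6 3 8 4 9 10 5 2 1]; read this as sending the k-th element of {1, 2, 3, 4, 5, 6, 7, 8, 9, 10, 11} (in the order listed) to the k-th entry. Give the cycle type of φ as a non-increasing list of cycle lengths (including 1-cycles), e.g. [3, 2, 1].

The disjoint cycles are (1 7 9 5 8 10 2 11)(3 6 4), with lengths 8, 3 in non-increasing order.

[8, 3]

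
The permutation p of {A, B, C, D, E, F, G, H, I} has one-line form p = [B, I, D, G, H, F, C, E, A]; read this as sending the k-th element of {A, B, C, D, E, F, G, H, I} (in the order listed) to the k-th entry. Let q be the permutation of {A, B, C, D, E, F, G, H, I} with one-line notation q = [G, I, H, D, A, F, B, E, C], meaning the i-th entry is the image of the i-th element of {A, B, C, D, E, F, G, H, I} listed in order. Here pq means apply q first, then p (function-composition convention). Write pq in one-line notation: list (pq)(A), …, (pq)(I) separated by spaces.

Chase each element through q then p: A → G → C; B → I → A; C → H → E; D → D → G; E → A → B; F → F → F; G → B → I; H → E → H; I → C → D.
So pq in one-line form is C A E G B F I H D.

C A E G B F I H D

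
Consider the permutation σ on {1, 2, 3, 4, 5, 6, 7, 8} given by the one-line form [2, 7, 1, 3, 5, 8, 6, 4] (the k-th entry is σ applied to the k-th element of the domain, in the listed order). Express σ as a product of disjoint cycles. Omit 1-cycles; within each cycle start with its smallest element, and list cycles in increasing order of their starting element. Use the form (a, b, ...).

From 1: 1 → 2 → 7 → 6 → 8 → 4 → 3 → 1, closing the cycle (1, 2, 7, 6, 8, 4, 3).
Repeating from the next unused element and collecting all non-trivial cycles gives (1, 2, 7, 6, 8, 4, 3).

(1, 2, 7, 6, 8, 4, 3)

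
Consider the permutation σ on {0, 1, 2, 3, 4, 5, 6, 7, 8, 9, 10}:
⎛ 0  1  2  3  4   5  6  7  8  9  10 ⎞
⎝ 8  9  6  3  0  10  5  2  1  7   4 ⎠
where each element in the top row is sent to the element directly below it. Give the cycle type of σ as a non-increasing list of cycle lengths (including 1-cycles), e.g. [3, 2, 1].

[10, 1]

The disjoint cycles are (0 8 1 9 7 2 6 5 10 4)(3), with lengths 10, 1 in non-increasing order.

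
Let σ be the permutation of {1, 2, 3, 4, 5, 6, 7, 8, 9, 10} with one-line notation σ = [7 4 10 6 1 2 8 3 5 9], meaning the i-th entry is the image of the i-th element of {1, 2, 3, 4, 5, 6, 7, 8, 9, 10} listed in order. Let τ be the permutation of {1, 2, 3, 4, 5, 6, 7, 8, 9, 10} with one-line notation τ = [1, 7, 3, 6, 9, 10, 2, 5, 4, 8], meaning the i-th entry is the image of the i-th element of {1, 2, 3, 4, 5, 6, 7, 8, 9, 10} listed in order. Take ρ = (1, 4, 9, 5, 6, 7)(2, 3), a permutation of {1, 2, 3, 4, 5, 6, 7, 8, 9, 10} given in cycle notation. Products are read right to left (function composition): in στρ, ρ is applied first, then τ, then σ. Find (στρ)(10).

3

Apply the permutations in order: ρ(10) = 10, then τ(10) = 8, then σ(8) = 3. So (στρ)(10) = 3.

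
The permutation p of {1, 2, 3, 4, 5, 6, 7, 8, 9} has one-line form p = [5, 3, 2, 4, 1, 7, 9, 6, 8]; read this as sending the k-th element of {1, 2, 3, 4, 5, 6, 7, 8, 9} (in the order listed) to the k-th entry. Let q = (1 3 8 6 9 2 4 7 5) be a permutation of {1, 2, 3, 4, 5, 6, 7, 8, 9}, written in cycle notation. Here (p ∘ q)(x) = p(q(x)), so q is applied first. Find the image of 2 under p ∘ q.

(p ∘ q)(2) = p(q(2)). q(2) = 4, then p(4) = 4. So (p ∘ q)(2) = 4.

4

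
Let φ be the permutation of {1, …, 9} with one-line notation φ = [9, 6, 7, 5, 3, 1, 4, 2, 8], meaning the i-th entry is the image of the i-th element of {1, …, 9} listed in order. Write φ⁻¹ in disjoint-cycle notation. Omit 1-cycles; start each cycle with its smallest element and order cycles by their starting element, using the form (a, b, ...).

First write φ in disjoint cycles: (1, 9, 8, 2, 6)(3, 7, 4, 5).
Reversing each cycle (and rotating so the smallest element leads) gives φ⁻¹ = (1, 6, 2, 8, 9)(3, 5, 4, 7).

(1, 6, 2, 8, 9)(3, 5, 4, 7)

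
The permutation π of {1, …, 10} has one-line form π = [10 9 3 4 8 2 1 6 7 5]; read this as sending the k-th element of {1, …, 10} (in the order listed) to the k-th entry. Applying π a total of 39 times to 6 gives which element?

8

Tracing 6 → 2 → … returns to 6 after 8 steps, so 6 lies in an 8-cycle (1 10 5 8 6 2 9 7).
On an 8-cycle, π^8 is the identity, so π^39 = π^7 there (39 ≡ 7 mod 8).
Advancing 7 steps from 6: 6 → 2 → 9 → 7 → 1 → 10 → 5 → 8.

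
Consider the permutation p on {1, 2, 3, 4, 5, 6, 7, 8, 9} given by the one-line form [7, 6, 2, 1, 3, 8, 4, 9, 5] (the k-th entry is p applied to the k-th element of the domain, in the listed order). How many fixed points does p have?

No element satisfies p(x) = x, so there are 0 fixed points.

0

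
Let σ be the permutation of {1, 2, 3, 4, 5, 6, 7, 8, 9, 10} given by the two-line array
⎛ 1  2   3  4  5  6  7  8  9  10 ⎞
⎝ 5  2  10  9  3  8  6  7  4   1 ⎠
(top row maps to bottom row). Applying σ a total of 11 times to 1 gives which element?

10

Tracing 1 → 5 → … returns to 1 after 4 steps, so 1 lies in a 4-cycle (1, 5, 3, 10).
On a 4-cycle, σ^4 is the identity, so σ^11 = σ^3 there (11 ≡ 3 mod 4).
Stepping 3 places around the cycle: 1 → 5 → 3 → 10.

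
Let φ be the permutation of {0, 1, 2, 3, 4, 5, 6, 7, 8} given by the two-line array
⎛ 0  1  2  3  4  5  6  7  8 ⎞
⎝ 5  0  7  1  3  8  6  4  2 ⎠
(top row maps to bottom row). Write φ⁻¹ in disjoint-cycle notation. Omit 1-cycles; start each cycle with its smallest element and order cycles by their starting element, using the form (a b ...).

First write φ in disjoint cycles: (0 5 8 2 7 4 3 1).
The inverse reverses every cycle; in canonical form, φ⁻¹ = (0 1 3 4 7 2 8 5).

(0 1 3 4 7 2 8 5)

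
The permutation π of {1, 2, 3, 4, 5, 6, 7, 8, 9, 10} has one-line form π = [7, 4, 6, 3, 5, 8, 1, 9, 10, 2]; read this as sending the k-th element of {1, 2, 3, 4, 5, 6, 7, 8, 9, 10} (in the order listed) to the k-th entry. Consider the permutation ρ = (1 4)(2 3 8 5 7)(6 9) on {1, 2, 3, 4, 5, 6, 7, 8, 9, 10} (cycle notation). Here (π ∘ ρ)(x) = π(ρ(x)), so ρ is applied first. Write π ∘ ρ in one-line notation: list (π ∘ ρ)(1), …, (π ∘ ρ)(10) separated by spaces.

Chase each element through ρ then π: 1 → 4 → 3; 2 → 3 → 6; 3 → 8 → 9; 4 → 1 → 7; 5 → 7 → 1; 6 → 9 → 10; 7 → 2 → 4; 8 → 5 → 5; 9 → 6 → 8; 10 → 10 → 2.
Collecting the images, π ∘ ρ = [3 6 9 7 1 10 4 5 8 2].

3 6 9 7 1 10 4 5 8 2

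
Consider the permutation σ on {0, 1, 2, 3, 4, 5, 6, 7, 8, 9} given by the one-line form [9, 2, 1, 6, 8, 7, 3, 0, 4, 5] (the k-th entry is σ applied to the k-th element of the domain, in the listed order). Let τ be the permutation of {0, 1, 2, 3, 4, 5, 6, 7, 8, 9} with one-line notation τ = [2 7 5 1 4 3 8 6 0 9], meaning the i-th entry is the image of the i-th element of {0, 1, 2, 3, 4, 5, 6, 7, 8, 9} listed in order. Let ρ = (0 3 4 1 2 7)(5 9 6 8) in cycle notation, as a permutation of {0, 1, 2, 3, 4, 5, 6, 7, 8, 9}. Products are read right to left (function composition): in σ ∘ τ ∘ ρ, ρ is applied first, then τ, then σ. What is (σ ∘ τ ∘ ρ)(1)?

Chase 1: ρ(1) = 2; τ(2) = 5; σ(5) = 7. Hence (σ ∘ τ ∘ ρ)(1) = 7.

7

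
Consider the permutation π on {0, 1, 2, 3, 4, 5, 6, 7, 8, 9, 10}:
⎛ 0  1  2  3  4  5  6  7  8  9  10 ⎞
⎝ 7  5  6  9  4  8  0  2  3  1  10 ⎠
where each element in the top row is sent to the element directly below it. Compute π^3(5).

9

Tracing 5 → 8 → … returns to 5 after 5 steps, so 5 lies in a 5-cycle (1 5 8 3 9).
Advancing 3 steps from 5: 5 → 8 → 3 → 9.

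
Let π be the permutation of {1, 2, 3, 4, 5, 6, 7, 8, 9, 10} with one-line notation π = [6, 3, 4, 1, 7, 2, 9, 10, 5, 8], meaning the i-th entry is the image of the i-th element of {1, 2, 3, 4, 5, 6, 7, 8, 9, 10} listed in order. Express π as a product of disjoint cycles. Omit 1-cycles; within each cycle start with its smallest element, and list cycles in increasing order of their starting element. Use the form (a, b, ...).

Iterating π from 1 gives 1 → 6 → 2 → 3 → 4 → 1; that is the 5-cycle (1, 6, 2, 3, 4).
Continuing from each remaining unvisited element yields (1, 6, 2, 3, 4)(5, 7, 9)(8, 10).

(1, 6, 2, 3, 4)(5, 7, 9)(8, 10)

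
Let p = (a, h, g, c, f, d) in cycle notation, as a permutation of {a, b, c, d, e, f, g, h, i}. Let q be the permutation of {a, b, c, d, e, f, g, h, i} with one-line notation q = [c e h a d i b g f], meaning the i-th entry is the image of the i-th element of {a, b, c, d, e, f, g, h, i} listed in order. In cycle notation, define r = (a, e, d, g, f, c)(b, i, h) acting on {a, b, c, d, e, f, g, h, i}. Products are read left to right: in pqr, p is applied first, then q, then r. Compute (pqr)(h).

i

Chase h: p(h) = g; q(g) = b; r(b) = i. Hence (pqr)(h) = i.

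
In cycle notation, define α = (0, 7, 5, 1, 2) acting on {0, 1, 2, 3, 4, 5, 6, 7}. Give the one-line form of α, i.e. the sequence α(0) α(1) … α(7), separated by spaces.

Image by image: 0↦7, 1↦2, 2↦0, 3↦3, 4↦4, 5↦1, 6↦6, 7↦5.
Listing these in domain order gives 7 2 0 3 4 1 6 5.

7 2 0 3 4 1 6 5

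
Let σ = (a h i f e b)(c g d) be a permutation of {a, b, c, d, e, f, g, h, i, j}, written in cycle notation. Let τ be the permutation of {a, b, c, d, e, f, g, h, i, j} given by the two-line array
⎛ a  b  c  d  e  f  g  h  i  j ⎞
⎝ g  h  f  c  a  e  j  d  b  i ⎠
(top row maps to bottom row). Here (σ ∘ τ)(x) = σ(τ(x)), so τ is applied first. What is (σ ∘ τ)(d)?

g

τ(d) = c, then σ(c) = g; composing gives (σ ∘ τ)(d) = g.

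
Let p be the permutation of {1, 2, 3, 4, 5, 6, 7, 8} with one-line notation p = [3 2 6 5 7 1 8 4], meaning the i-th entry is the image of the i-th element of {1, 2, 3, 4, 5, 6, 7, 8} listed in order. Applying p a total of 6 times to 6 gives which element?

6

Tracing 6 → 1 → … returns to 6 after 3 steps, so 6 lies in a 3-cycle (1 3 6).
Since the cycle has length 3, p^6 acts on it the same as p^0 (6 mod 3 = 0).
So p^6(6) = 6.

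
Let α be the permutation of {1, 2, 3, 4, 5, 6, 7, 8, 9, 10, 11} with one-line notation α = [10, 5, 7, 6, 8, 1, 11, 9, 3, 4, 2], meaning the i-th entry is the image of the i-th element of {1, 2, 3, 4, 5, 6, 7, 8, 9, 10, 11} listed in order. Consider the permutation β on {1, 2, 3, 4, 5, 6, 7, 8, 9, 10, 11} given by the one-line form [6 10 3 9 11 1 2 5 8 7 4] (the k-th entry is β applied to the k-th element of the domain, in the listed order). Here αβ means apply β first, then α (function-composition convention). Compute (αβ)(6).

(αβ)(6) = α(β(6)). β(6) = 1, then α(1) = 10. So (αβ)(6) = 10.

10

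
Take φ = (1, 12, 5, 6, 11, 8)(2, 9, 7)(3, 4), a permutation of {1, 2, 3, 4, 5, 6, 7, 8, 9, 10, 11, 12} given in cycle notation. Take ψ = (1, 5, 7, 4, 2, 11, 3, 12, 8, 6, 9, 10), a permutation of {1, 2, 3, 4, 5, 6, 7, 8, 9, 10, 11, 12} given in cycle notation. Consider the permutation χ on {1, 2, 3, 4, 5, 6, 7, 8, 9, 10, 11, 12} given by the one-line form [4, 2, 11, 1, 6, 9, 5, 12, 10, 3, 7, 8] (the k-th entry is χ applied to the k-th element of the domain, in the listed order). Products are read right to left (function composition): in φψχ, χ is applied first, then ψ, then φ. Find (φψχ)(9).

12

Apply the permutations in order: χ(9) = 10, then ψ(10) = 1, then φ(1) = 12. So (φψχ)(9) = 12.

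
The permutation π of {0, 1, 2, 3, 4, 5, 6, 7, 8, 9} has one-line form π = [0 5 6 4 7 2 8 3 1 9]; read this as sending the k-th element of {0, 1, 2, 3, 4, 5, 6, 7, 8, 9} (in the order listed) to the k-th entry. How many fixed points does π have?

2

The fixed points (elements with π(x) = x) are {0, 9}, so there are 2.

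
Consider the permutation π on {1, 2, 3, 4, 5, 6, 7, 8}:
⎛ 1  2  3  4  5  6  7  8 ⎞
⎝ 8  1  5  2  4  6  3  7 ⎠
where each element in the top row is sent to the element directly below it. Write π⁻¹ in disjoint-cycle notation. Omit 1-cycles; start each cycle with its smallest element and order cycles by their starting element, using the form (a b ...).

First write π in disjoint cycles: (1 8 7 3 5 4 2).
The inverse reverses every cycle; in canonical form, π⁻¹ = (1 2 4 5 3 7 8).

(1 2 4 5 3 7 8)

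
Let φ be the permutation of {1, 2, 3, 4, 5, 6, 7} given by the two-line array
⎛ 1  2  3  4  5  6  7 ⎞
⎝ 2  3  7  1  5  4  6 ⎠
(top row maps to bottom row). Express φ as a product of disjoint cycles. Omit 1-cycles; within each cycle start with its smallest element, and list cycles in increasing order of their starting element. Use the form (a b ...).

(1 2 3 7 6 4)

Iterating φ from 1 gives 1 → 2 → 3 → 7 → 6 → 4 → 1; that is the 6-cycle (1 2 3 7 6 4).
Continuing from each remaining unvisited element yields (1 2 3 7 6 4).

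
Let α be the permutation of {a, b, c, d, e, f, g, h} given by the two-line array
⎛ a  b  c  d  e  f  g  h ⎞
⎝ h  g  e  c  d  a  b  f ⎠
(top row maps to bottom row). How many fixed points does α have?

0

No element satisfies α(x) = x, so there are 0 fixed points.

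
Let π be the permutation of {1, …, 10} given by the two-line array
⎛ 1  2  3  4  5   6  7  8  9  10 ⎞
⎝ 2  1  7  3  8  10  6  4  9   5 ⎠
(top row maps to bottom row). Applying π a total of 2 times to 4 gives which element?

7

Tracing 4 → 3 → … returns to 4 after 7 steps, so 4 lies in a 7-cycle (3, 7, 6, 10, 5, 8, 4).
Stepping 2 places around the cycle: 4 → 3 → 7.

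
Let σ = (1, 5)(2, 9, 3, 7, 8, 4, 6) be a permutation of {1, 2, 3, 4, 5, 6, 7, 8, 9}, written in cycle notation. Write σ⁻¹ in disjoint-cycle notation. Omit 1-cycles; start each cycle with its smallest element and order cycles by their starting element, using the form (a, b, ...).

(1, 5)(2, 6, 4, 8, 7, 3, 9)

Inverting a permutation written in cycle notation just reverses the order within every cycle.
Reversing each cycle of σ and rotating so the smallest element leads gives (1, 5)(2, 6, 4, 8, 7, 3, 9).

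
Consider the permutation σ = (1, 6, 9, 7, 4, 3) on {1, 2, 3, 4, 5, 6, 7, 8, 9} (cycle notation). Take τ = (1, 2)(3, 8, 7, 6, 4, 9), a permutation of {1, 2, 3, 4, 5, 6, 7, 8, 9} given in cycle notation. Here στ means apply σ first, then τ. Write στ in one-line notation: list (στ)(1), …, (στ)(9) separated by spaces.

Chase each element through σ then τ: 1 → 6 → 4; 2 → 2 → 1; 3 → 1 → 2; 4 → 3 → 8; 5 → 5 → 5; 6 → 9 → 3; 7 → 4 → 9; 8 → 8 → 7; 9 → 7 → 6.
So στ in one-line form is 4 1 2 8 5 3 9 7 6.

4 1 2 8 5 3 9 7 6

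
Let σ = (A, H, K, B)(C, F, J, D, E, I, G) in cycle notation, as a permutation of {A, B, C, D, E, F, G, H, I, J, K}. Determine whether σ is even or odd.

odd

The cycle lengths are 7, 4.
A cycle of length ℓ contributes ℓ−1 transpositions, so σ is a product of 6 + 3 = 9 transpositions — odd.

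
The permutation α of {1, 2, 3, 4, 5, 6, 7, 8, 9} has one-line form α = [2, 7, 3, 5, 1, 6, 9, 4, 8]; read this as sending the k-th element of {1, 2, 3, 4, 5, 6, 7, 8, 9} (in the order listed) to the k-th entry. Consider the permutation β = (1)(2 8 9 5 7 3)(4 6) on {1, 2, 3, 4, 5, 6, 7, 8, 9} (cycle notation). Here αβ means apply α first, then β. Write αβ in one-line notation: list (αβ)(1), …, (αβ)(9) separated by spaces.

(αβ)(x) = β(α(x)). Computing each image: β(α(1)) = β(2) = 8, β(α(2)) = β(7) = 3, β(α(3)) = β(3) = 2, β(α(4)) = β(5) = 7, β(α(5)) = β(1) = 1, β(α(6)) = β(6) = 4, β(α(7)) = β(9) = 5, β(α(8)) = β(4) = 6, β(α(9)) = β(8) = 9.
Hence αβ = [8 3 2 7 1 4 5 6 9].

8 3 2 7 1 4 5 6 9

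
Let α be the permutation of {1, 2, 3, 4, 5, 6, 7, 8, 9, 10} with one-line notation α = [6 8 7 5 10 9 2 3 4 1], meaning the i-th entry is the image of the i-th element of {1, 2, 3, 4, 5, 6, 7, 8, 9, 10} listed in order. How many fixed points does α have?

No element satisfies α(x) = x, so there are 0 fixed points.

0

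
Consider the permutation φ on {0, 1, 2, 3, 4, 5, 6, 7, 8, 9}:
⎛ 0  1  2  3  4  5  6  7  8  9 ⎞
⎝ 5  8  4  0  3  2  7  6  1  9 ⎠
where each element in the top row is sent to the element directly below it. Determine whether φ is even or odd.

In disjoint-cycle form the cycle lengths are 5, 2, 2, 1.
A cycle of length ℓ contributes ℓ−1 transpositions, so φ is a product of 4 + 1 + 1 = 6 transpositions — even.

even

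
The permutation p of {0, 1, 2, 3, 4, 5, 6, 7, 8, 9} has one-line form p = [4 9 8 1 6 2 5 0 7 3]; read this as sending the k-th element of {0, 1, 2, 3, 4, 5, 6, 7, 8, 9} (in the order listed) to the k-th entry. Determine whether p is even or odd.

even

In disjoint-cycle form the cycle lengths are 7, 3.
A cycle of length ℓ contributes ℓ−1 transpositions, so p is a product of 6 + 2 = 8 transpositions — even.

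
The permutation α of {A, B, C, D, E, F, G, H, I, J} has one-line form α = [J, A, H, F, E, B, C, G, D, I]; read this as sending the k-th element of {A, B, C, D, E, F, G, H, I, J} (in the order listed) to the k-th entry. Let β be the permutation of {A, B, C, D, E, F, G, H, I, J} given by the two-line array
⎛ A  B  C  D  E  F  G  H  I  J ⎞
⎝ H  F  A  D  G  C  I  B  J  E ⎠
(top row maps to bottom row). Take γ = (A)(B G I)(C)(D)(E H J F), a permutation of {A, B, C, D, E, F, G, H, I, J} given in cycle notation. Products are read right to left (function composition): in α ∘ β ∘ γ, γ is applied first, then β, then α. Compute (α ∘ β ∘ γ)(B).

D

(α ∘ β ∘ γ)(B) = α(β(γ(B))). γ(B) = G, then β(G) = I, then α(I) = D, so the result is D.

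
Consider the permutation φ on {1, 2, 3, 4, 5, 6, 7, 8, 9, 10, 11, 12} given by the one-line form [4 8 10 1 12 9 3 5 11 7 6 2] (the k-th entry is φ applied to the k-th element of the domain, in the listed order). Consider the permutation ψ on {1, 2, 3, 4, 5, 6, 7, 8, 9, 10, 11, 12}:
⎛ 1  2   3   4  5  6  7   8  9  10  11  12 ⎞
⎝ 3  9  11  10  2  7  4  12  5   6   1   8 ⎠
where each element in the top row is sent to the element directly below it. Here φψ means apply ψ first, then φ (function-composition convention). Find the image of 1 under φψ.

First apply ψ: ψ(1) = 3, then φ(3) = 10. Thus (φψ)(1) = 10.

10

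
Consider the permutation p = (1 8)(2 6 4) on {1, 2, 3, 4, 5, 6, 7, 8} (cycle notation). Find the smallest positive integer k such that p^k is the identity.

The cycle type of p is (3, 2, 1, 1, 1).
The order is lcm(3, 2) = 6.

6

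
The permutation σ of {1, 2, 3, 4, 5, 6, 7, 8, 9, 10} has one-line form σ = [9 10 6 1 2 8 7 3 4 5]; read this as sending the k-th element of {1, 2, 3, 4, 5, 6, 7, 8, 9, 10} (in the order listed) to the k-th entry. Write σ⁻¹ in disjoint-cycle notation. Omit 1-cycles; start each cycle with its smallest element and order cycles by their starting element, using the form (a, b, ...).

First write σ in disjoint cycles: (1, 9, 4)(2, 10, 5)(3, 6, 8).
Reversing each cycle (and rotating so the smallest element leads) gives σ⁻¹ = (1, 4, 9)(2, 5, 10)(3, 8, 6).

(1, 4, 9)(2, 5, 10)(3, 8, 6)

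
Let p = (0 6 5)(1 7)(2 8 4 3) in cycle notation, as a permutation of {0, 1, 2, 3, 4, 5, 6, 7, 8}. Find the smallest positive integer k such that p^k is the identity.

12

The disjoint cycles have lengths 4, 3, 2.
Since disjoint cycles commute, ord(p) = lcm(4, 3, 2) = 12.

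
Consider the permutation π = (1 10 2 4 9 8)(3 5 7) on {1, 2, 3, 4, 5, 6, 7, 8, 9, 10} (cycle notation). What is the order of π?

The cycle type of π is (6, 3, 1).
The order of π is the least common multiple of its cycle lengths: lcm(6, 3) = 6.

6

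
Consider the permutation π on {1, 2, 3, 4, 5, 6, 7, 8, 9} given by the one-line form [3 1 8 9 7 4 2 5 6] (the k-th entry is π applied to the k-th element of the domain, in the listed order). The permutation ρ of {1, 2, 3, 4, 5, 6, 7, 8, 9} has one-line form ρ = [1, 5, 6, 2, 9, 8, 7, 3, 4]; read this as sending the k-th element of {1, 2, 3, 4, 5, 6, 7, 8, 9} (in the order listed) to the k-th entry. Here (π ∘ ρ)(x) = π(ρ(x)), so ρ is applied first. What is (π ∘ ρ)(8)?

(π ∘ ρ)(8) = π(ρ(8)). ρ(8) = 3, then π(3) = 8. So (π ∘ ρ)(8) = 8.

8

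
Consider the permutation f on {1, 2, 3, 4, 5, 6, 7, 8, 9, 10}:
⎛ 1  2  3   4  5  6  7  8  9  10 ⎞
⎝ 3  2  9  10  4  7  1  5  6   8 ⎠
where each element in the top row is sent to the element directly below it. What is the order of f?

20

Writing f as disjoint cycles, the cycle lengths are 5, 4, 1.
Since disjoint cycles commute, ord(f) = lcm(5, 4) = 20.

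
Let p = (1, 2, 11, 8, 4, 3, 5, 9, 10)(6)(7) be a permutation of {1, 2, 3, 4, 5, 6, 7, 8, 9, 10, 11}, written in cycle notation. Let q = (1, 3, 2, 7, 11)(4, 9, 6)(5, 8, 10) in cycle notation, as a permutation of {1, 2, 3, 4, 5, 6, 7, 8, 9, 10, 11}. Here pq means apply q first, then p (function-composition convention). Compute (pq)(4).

10

(pq)(4) = p(q(4)). q(4) = 9, then p(9) = 10. So (pq)(4) = 10.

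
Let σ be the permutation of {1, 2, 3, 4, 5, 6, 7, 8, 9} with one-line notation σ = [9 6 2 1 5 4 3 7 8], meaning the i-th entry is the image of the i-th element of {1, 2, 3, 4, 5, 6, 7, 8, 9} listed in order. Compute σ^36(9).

2

Tracing 9 → 8 → … returns to 9 after 8 steps, so 9 lies in an 8-cycle (1 9 8 7 3 2 6 4).
Since the cycle has length 8, σ^36 acts on it the same as σ^4 (36 mod 8 = 4).
Stepping 4 places around the cycle: 9 → 8 → 7 → 3 → 2.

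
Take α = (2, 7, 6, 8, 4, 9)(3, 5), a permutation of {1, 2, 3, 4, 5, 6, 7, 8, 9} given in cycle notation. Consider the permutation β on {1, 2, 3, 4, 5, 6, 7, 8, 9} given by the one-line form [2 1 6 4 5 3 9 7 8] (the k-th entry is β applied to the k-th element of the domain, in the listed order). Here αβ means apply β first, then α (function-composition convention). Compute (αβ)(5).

3

β(5) = 5, then α(5) = 3; composing gives (αβ)(5) = 3.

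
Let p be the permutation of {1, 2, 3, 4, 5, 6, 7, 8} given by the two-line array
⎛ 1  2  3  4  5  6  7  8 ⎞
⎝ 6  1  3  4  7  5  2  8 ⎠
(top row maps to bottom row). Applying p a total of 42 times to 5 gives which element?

2

Tracing 5 → 7 → … returns to 5 after 5 steps, so 5 lies in a 5-cycle (1 6 5 7 2).
On a 5-cycle, p^5 is the identity, so p^42 = p^2 there (42 ≡ 2 mod 5).
Stepping 2 places around the cycle: 5 → 7 → 2.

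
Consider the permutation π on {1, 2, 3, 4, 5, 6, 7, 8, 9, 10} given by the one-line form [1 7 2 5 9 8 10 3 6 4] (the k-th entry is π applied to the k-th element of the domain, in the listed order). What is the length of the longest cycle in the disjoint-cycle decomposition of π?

Decomposing into disjoint cycles gives (2, 7, 10, 4, 5, 9, 6, 8, 3); the longest has length 9.

9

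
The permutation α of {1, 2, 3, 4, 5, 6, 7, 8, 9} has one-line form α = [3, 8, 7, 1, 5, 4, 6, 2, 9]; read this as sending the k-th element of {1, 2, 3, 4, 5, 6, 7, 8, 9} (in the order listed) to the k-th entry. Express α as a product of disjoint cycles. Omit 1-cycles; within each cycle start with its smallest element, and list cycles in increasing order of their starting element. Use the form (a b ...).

Iterating α from 1 gives 1 → 3 → 7 → 6 → 4 → 1; that is the 5-cycle (1 3 7 6 4).
Continuing from each remaining unvisited element yields (1 3 7 6 4)(2 8).

(1 3 7 6 4)(2 8)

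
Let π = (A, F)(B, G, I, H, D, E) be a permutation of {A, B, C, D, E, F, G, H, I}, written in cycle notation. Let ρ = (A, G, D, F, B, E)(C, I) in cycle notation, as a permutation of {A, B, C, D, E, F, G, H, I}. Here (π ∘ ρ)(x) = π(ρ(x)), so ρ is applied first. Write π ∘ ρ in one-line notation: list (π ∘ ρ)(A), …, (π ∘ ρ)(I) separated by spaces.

I B H A F G E D C

Chase each element through ρ then π: A → G → I; B → E → B; C → I → H; D → F → A; E → A → F; F → B → G; G → D → E; H → H → D; I → C → C.
So π ∘ ρ in one-line form is I B H A F G E D C.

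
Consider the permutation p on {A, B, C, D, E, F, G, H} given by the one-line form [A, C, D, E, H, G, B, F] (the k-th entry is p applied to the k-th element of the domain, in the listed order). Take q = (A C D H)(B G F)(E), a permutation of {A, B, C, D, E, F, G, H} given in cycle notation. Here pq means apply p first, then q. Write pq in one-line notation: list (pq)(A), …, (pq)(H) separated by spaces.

(pq)(x) = q(p(x)). Computing each image: q(p(A)) = q(A) = C, q(p(B)) = q(C) = D, q(p(C)) = q(D) = H, q(p(D)) = q(E) = E, q(p(E)) = q(H) = A, q(p(F)) = q(G) = F, q(p(G)) = q(B) = G, q(p(H)) = q(F) = B.
Hence pq = [C D H E A F G B].

C D H E A F G B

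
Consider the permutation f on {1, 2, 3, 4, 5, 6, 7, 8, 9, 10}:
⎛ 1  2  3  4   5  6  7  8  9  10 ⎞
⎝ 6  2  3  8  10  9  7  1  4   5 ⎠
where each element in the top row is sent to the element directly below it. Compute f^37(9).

Tracing 9 → 4 → … returns to 9 after 5 steps, so 9 lies in a 5-cycle (1 6 9 4 8).
Since the cycle has length 5, f^37 acts on it the same as f^2 (37 mod 5 = 2).
Stepping 2 places around the cycle: 9 → 4 → 8.

8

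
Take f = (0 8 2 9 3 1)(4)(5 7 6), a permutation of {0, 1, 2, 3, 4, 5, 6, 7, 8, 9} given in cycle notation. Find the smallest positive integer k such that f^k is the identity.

6

The cycle type of f is (6, 3, 1).
The order of f is the least common multiple of its cycle lengths: lcm(6, 3) = 6.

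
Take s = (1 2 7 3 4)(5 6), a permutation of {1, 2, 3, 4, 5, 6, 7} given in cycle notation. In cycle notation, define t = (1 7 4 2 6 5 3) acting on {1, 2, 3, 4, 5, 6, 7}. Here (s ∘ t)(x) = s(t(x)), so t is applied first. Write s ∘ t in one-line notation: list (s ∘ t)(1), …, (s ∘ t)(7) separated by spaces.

Chase each element through t then s: 1 → 7 → 3; 2 → 6 → 5; 3 → 1 → 2; 4 → 2 → 7; 5 → 3 → 4; 6 → 5 → 6; 7 → 4 → 1.
Collecting the images, s ∘ t = [3 5 2 7 4 6 1].

3 5 2 7 4 6 1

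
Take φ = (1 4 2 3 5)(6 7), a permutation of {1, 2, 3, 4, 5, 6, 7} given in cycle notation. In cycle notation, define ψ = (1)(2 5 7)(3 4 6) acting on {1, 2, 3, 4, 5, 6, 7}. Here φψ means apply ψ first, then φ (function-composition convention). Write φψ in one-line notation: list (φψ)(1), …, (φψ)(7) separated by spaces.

4 1 2 7 6 5 3

(φψ)(x) = φ(ψ(x)). Computing each image: φ(ψ(1)) = φ(1) = 4, φ(ψ(2)) = φ(5) = 1, φ(ψ(3)) = φ(4) = 2, φ(ψ(4)) = φ(6) = 7, φ(ψ(5)) = φ(7) = 6, φ(ψ(6)) = φ(3) = 5, φ(ψ(7)) = φ(2) = 3.
Hence φψ = [4 1 2 7 6 5 3].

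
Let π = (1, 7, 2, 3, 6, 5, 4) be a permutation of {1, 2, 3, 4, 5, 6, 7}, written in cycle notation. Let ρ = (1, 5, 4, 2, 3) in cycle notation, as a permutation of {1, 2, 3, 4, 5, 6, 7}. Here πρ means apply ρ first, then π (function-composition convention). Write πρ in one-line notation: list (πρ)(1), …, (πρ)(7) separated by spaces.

4 6 7 3 1 5 2

(πρ)(x) = π(ρ(x)). Computing each image: π(ρ(1)) = π(5) = 4, π(ρ(2)) = π(3) = 6, π(ρ(3)) = π(1) = 7, π(ρ(4)) = π(2) = 3, π(ρ(5)) = π(4) = 1, π(ρ(6)) = π(6) = 5, π(ρ(7)) = π(7) = 2.
Hence πρ = [4 6 7 3 1 5 2].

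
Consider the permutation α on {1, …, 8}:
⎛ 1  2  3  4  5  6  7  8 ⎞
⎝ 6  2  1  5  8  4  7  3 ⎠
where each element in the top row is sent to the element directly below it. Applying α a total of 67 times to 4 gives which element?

Tracing 4 → 5 → … returns to 4 after 6 steps, so 4 lies in a 6-cycle (1 6 4 5 8 3).
Since the cycle has length 6, α^67 acts on it the same as α^1 (67 mod 6 = 1).
Advancing 1 step from 4: 4 → 5.

5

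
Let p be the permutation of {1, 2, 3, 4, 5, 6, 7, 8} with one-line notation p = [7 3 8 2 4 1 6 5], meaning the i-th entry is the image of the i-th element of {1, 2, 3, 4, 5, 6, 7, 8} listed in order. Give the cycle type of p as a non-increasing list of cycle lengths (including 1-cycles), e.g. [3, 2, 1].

[5, 3]

The disjoint cycles are (1, 7, 6)(2, 3, 8, 5, 4), with lengths 5, 3 in non-increasing order.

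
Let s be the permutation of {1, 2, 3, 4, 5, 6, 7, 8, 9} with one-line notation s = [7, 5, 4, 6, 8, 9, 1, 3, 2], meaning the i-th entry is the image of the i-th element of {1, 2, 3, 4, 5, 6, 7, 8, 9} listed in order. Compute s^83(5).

Tracing 5 → 8 → … returns to 5 after 7 steps, so 5 lies in a 7-cycle (2 5 8 3 4 6 9).
Since the cycle has length 7, s^83 acts on it the same as s^6 (83 mod 7 = 6).
Stepping 6 places around the cycle: 5 → 8 → 3 → 4 → 6 → 9 → 2.

2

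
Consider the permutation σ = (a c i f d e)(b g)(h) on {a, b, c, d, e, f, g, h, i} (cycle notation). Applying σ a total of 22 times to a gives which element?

d

a lies in the 6-cycle (a c i f d e).
Powers repeat with period 6 on this cycle, and 22 mod 6 = 4, so σ^22(a) = σ^4(a).
Stepping 4 places around the cycle: a → c → i → f → d.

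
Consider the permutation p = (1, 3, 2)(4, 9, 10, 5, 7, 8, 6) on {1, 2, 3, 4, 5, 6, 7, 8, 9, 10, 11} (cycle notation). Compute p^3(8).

8 lies in the 7-cycle (4, 9, 10, 5, 7, 8, 6).
Stepping 3 places around the cycle: 8 → 6 → 4 → 9.

9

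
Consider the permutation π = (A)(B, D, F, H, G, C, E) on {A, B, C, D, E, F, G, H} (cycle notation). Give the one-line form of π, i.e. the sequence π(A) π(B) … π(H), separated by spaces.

Each element maps to the next entry in its cycle (wrapping to the front): A→A, B→D, C→E, D→F, E→B, F→H, G→C, H→G.
So the one-line form is A D E F B H C G.

A D E F B H C G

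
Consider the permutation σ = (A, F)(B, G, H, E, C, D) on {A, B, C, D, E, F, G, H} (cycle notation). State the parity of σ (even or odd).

even

The cycle lengths are 6, 2.
A cycle of length ℓ contributes ℓ−1 transpositions, so σ is a product of 5 + 1 = 6 transpositions — even.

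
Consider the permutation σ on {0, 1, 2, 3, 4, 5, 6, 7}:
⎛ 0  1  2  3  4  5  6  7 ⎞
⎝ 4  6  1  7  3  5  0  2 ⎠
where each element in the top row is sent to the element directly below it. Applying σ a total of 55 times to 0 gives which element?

Tracing 0 → 4 → … returns to 0 after 7 steps, so 0 lies in a 7-cycle (0, 4, 3, 7, 2, 1, 6).
On a 7-cycle, σ^7 is the identity, so σ^55 = σ^6 there (55 ≡ 6 mod 7).
Stepping 6 places around the cycle: 0 → 4 → 3 → 7 → 2 → 1 → 6.

6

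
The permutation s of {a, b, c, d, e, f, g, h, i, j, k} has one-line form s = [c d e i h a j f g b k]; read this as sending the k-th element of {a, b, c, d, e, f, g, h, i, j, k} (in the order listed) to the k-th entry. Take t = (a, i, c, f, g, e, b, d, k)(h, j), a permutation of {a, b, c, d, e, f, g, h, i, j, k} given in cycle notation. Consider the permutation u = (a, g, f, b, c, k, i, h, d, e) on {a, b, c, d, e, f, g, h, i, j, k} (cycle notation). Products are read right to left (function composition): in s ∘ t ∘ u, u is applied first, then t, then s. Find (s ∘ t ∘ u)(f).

Apply the permutations in order: u(f) = b, then t(b) = d, then s(d) = i. So (s ∘ t ∘ u)(f) = i.

i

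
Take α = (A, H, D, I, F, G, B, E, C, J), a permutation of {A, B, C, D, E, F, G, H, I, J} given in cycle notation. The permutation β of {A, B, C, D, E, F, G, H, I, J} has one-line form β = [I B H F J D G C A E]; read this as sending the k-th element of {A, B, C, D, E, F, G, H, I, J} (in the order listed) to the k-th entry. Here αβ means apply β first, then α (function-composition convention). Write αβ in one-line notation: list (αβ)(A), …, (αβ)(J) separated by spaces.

(αβ)(x) = α(β(x)). Computing each image: α(β(A)) = α(I) = F, α(β(B)) = α(B) = E, α(β(C)) = α(H) = D, α(β(D)) = α(F) = G, α(β(E)) = α(J) = A, α(β(F)) = α(D) = I, α(β(G)) = α(G) = B, α(β(H)) = α(C) = J, α(β(I)) = α(A) = H, α(β(J)) = α(E) = C.
Hence αβ = [F E D G A I B J H C].

F E D G A I B J H C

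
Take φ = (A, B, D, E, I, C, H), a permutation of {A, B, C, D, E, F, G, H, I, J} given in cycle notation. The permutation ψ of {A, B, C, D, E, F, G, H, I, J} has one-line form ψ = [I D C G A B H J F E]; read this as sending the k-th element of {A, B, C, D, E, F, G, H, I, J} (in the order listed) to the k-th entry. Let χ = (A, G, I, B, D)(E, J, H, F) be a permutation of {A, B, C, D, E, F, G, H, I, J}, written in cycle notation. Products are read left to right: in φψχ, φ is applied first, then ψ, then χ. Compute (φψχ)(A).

Chase A: φ(A) = B; ψ(B) = D; χ(D) = A. Hence (φψχ)(A) = A.

A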